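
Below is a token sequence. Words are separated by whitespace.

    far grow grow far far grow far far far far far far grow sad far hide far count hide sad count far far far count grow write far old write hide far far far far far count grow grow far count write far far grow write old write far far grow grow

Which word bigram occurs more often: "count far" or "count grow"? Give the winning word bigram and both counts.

"count far": 1 occurrence
"count grow": 2 occurrences

"count grow" (2 vs 1)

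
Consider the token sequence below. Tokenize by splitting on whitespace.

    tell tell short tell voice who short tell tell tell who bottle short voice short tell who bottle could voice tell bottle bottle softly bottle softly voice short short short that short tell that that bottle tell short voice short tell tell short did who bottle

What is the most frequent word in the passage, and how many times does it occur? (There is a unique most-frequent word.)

Unigram frequencies (highest first):
  tell: 12
  short: 11
  bottle: 7
  voice: 5
  who: 4
  that: 3
  … (3 more, each ≤ 2)

"tell", 12 times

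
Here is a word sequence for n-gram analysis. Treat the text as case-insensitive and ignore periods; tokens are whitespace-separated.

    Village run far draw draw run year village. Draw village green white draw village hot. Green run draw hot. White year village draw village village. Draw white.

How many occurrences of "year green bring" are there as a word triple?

0

Scanning the 25 overlapping trigram windows for "year green bring":
  (none found)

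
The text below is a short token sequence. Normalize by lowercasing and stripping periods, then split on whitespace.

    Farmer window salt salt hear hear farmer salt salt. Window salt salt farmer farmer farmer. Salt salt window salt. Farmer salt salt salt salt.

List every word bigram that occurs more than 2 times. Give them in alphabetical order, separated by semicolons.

farmer salt; salt salt; window salt

Bigram counts meeting the condition (more than 2 times):
  farmer salt: 3
  salt salt: 7
  window salt: 3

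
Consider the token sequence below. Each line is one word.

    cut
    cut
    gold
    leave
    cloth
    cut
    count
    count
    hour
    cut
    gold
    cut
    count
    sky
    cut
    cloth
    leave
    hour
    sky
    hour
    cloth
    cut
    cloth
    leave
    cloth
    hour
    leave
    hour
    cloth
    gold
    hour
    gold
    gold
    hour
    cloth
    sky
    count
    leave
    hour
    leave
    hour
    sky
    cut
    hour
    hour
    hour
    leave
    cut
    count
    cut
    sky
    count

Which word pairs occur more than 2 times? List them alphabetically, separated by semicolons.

Bigram counts meeting the condition (more than 2 times):
  cut count: 3
  hour cloth: 3
  hour leave: 3
  leave hour: 4

cut count; hour cloth; hour leave; leave hour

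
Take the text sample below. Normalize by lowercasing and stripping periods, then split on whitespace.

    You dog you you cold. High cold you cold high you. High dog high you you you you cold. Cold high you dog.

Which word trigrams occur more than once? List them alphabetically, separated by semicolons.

Trigram counts meeting the condition (more than once):
  cold high you: 2
  you cold high: 2
  you you cold: 2
  you you you: 2

cold high you; you cold high; you you cold; you you you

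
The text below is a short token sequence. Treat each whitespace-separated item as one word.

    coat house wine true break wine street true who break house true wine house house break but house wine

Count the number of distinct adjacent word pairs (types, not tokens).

19 tokens → 18 bigram windows in total.
Repeated bigrams (each contributes count−1 duplicates):
  house wine: 2
1 duplicate windows → 18 − 1 = 17 distinct.

17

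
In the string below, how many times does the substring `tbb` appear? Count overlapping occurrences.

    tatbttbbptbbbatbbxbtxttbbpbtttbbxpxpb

5

Sliding a length-3 window over the 37 characters (35 positions):
  position 6–8: tbb
  position 10–12: tbb
  position 15–17: tbb
  position 23–25: tbb
  position 30–32: tbb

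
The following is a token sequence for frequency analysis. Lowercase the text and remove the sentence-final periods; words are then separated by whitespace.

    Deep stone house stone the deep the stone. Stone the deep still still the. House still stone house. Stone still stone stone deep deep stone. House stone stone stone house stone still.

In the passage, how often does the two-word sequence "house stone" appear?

4

Scanning the 31 overlapping bigram windows for "house stone":
  position 3–4: house stone
  position 18–19: house stone
  position 26–27: house stone
  position 30–31: house stone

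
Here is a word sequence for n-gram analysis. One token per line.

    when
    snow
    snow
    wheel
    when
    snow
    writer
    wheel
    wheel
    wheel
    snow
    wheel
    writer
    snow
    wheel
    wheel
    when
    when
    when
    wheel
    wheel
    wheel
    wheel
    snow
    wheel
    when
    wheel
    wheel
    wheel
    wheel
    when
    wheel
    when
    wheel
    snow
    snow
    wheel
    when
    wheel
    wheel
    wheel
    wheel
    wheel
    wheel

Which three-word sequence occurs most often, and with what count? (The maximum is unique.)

Trigram frequencies (highest first):
  wheel wheel wheel: 9
  wheel when wheel: 4
  snow wheel when: 3
  when wheel wheel: 3
  snow snow wheel: 2
  wheel wheel snow: 2
  … (17 more, each ≤ 2)

"wheel wheel wheel", 9 times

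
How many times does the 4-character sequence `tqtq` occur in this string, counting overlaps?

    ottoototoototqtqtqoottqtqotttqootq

Sliding a length-4 window over the 34 characters (31 positions):
  position 13–16: tqtq
  position 15–18: tqtq
  position 22–25: tqtq

3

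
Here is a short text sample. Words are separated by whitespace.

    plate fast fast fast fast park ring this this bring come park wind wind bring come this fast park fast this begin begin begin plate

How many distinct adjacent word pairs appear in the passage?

25 tokens → 24 bigram windows in total.
Repeated bigrams (each contributes count−1 duplicates):
  fast fast: 3
  begin begin: 2
  bring come: 2
  fast park: 2
5 duplicate windows → 24 − 5 = 19 distinct.

19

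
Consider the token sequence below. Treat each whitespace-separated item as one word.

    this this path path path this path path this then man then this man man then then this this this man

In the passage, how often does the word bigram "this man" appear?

Scanning the 20 overlapping bigram windows for "this man":
  position 13–14: this man
  position 20–21: this man

2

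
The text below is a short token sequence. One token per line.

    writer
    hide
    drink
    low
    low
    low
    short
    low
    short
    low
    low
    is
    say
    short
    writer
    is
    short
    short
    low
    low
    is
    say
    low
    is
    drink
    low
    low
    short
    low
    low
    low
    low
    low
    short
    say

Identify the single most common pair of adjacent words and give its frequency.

Bigram frequencies (highest first):
  low low: 9
  low short: 4
  short low: 4
  low is: 3
  drink low: 2
  is say: 2
  … (10 more, each ≤ 1)

"low low", 9 times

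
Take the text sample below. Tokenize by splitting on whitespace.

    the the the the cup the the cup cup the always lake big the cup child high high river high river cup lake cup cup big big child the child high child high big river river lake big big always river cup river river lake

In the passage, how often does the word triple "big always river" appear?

1

Scanning the 43 overlapping trigram windows for "big always river":
  position 39–41: big always river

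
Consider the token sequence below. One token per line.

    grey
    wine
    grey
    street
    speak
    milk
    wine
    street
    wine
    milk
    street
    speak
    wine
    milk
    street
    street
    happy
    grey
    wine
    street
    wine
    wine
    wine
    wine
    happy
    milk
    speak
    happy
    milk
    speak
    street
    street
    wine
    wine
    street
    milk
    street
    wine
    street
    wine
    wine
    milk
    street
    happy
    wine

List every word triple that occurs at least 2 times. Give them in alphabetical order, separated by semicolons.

Trigram counts meeting the condition (at least 2 times):
  happy milk speak: 2
  street wine wine: 3
  wine milk street: 3
  wine street wine: 3
  wine wine wine: 2

happy milk speak; street wine wine; wine milk street; wine street wine; wine wine wine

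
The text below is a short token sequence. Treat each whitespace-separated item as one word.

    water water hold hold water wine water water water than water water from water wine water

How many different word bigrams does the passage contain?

10

16 tokens → 15 bigram windows in total.
Repeated bigrams (each contributes count−1 duplicates):
  water water: 4
  water wine: 2
  wine water: 2
5 duplicate windows → 15 − 5 = 10 distinct.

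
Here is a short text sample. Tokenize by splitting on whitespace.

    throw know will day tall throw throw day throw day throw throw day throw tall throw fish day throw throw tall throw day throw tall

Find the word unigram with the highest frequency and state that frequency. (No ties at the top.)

Unigram frequencies (highest first):
  throw: 12
  day: 6
  tall: 4
  know: 1
  will: 1
  fish: 1

"throw", 12 times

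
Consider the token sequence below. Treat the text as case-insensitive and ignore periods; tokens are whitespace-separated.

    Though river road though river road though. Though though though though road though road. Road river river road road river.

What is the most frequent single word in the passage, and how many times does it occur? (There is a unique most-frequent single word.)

Unigram frequencies (highest first):
  though: 8
  road: 7
  river: 5

"though", 8 times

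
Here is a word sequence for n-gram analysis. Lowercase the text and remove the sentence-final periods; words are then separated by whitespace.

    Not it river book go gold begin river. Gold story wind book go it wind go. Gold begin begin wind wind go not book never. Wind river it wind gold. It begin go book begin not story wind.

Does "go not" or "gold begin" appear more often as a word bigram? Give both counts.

"gold begin" (2 vs 1)

"go not": 1 occurrence
"gold begin": 2 occurrences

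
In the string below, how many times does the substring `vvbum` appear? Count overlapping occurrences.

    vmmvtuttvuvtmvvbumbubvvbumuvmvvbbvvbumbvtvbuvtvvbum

Sliding a length-5 window over the 51 characters (47 positions):
  position 14–18: vvbum
  position 22–26: vvbum
  position 34–38: vvbum
  position 47–51: vvbum

4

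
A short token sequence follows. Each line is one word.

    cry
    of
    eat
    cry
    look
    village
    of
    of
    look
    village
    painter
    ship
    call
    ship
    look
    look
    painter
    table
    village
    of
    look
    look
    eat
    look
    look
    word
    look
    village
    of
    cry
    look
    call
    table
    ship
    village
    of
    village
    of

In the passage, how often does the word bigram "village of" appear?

5

Scanning the 37 overlapping bigram windows for "village of":
  position 6–7: village of
  position 19–20: village of
  position 28–29: village of
  position 35–36: village of
  position 37–38: village of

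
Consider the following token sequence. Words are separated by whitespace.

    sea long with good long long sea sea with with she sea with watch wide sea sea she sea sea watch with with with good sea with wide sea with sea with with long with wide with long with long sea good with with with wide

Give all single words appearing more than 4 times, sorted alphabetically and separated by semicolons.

Unigram counts meeting the condition (more than 4 times):
  long: 6
  sea: 12
  with: 17

long; sea; with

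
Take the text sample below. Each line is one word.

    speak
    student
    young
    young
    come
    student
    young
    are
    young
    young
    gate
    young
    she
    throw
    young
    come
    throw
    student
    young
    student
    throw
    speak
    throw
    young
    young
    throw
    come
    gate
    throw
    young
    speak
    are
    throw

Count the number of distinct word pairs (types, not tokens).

25

33 tokens → 32 bigram windows in total.
Repeated bigrams (each contributes count−1 duplicates):
  student young: 3
  throw young: 3
  young young: 3
  young come: 2
7 duplicate windows → 32 − 7 = 25 distinct.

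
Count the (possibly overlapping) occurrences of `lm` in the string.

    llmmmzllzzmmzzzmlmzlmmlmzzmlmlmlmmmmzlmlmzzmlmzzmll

10

Sliding a length-2 window over the 51 characters (50 positions):
  position 2–3: lm
  position 17–18: lm
  position 20–21: lm
  position 23–24: lm
  position 28–29: lm
  position 30–31: lm
  position 32–33: lm
  position 38–39: lm
  position 40–41: lm
  position 45–46: lm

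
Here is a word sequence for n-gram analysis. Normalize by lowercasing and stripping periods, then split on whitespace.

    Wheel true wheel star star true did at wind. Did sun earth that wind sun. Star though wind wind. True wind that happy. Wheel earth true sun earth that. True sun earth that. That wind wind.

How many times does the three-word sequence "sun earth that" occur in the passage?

3

Scanning the 34 overlapping trigram windows for "sun earth that":
  position 11–13: sun earth that
  position 27–29: sun earth that
  position 31–33: sun earth that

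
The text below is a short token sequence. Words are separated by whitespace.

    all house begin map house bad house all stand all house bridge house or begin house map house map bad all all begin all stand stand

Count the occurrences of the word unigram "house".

7

Scanning the 26 tokens for "house":
  position 2: house
  position 5: house
  position 7: house
  position 11: house
  position 13: house
  position 16: house
  position 18: house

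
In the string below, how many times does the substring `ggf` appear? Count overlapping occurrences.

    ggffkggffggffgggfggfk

5

Sliding a length-3 window over the 21 characters (19 positions):
  position 1–3: ggf
  position 6–8: ggf
  position 10–12: ggf
  position 15–17: ggf
  position 18–20: ggf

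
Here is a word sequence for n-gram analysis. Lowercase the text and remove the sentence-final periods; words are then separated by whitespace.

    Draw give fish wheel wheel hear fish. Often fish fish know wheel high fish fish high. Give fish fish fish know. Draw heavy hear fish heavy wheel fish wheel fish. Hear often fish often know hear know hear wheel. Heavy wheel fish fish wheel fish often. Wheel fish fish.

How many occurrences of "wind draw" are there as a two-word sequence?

0

Scanning the 48 overlapping bigram windows for "wind draw":
  (none found)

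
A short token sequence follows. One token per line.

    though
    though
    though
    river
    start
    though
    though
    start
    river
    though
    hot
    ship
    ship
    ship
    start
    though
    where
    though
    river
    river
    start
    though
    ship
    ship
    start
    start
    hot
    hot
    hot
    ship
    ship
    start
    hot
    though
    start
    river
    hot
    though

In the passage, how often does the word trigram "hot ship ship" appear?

2

Scanning the 36 overlapping trigram windows for "hot ship ship":
  position 11–13: hot ship ship
  position 29–31: hot ship ship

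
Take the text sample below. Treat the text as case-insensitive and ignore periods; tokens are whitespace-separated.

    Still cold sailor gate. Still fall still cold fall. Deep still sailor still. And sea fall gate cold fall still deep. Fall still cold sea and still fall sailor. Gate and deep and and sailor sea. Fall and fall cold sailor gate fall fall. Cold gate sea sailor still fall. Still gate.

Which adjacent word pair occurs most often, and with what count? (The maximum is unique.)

Bigram frequencies (highest first):
  fall still: 4
  still cold: 3
  sailor gate: 3
  still fall: 3
  cold sailor: 2
  cold fall: 2
  … (31 more, each ≤ 2)

"fall still", 4 times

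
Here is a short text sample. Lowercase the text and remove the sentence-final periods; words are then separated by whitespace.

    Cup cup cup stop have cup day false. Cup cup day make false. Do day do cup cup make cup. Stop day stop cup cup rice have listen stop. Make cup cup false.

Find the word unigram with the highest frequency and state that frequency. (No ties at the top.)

"cup", 13 times

Unigram frequencies (highest first):
  cup: 13
  stop: 4
  day: 4
  false: 3
  make: 3
  have: 2
  … (3 more, each ≤ 2)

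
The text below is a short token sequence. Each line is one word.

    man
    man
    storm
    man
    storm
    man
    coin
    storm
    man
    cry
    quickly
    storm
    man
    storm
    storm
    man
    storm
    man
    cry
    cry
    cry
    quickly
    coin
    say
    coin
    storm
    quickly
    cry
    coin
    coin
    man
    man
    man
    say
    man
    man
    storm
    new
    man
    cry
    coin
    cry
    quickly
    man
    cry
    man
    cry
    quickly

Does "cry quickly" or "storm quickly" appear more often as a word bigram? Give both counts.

"cry quickly" (4 vs 1)

"cry quickly": 4 occurrences
"storm quickly": 1 occurrence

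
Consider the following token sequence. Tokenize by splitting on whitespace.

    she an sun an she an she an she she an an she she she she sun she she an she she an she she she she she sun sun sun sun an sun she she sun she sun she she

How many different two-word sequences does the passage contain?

41 tokens → 40 bigram windows in total.
Repeated bigrams (each contributes count−1 duplicates):
  she she: 12
  an she: 6
  she an: 6
  she sun: 4
  sun she: 4
  sun sun: 3
  an sun: 2
  sun an: 2
31 duplicate windows → 40 − 31 = 9 distinct.

9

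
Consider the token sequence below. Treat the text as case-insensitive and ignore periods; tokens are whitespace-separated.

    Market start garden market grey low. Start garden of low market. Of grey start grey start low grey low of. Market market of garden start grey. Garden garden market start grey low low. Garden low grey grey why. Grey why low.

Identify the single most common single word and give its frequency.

Unigram frequencies (highest first):
  grey: 9
  low: 8
  market: 6
  start: 6
  garden: 6
  of: 4
  … (1 more, each ≤ 2)

"grey", 9 times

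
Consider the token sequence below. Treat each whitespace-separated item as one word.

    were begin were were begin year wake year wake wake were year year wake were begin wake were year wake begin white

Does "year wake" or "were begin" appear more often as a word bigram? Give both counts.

"year wake" (4 vs 3)

"year wake": 4 occurrences
"were begin": 3 occurrences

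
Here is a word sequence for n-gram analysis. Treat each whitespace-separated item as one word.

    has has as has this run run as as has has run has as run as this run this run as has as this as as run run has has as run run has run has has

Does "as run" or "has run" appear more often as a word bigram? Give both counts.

"as run" (3 vs 2)

"as run": 3 occurrences
"has run": 2 occurrences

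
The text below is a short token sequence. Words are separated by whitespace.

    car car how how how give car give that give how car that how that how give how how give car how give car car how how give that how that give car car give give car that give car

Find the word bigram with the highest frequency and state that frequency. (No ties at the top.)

Bigram frequencies (highest first):
  give car: 6
  how give: 5
  how how: 4
  car car: 3
  car how: 3
  that give: 3
  … (8 more, each ≤ 3)

"give car", 6 times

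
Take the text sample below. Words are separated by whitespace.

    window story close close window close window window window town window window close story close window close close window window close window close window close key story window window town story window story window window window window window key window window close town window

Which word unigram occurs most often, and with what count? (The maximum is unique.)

"window", 23 times

Unigram frequencies (highest first):
  window: 23
  close: 11
  story: 5
  town: 3
  key: 2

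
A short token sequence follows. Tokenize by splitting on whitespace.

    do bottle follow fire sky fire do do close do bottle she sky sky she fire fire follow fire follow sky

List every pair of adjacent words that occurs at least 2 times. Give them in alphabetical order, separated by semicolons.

Bigram counts meeting the condition (at least 2 times):
  do bottle: 2
  fire follow: 2
  follow fire: 2

do bottle; fire follow; follow fire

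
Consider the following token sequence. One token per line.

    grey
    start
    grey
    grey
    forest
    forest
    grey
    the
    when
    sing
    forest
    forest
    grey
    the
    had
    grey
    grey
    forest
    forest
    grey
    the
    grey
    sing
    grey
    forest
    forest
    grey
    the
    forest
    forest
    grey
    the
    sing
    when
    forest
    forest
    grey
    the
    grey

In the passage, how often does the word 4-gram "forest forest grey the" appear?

6

Scanning the 36 overlapping 4-gram windows for "forest forest grey the":
  position 5–8: forest forest grey the
  position 11–14: forest forest grey the
  position 18–21: forest forest grey the
  position 25–28: forest forest grey the
  position 29–32: forest forest grey the
  position 35–38: forest forest grey the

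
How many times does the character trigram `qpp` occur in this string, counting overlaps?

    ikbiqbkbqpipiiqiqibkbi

0

Sliding a length-3 window over the 22 characters (20 positions):
  (no match at any position)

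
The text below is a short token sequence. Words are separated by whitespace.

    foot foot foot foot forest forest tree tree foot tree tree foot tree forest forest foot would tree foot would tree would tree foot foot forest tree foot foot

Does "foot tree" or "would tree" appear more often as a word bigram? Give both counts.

"would tree" (3 vs 2)

"foot tree": 2 occurrences
"would tree": 3 occurrences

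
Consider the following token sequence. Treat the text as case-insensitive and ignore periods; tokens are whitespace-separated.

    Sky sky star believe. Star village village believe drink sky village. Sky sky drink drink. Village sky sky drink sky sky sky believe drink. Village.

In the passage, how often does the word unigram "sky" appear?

10

Scanning the 25 tokens for "sky":
  position 1: sky
  position 2: sky
  position 10: sky
  position 12: sky
  position 13: sky
  position 17: sky
  position 18: sky
  position 20: sky
  position 21: sky
  position 22: sky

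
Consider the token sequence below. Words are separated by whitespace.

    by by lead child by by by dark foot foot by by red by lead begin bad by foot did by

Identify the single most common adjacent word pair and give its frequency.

"by by", 4 times

Bigram frequencies (highest first):
  by by: 4
  by lead: 2
  lead child: 1
  child by: 1
  by dark: 1
  dark foot: 1
  … (10 more, each ≤ 1)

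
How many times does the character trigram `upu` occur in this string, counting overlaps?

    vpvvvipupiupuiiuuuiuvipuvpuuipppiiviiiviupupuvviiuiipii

3

Sliding a length-3 window over the 55 characters (53 positions):
  position 11–13: upu
  position 41–43: upu
  position 43–45: upu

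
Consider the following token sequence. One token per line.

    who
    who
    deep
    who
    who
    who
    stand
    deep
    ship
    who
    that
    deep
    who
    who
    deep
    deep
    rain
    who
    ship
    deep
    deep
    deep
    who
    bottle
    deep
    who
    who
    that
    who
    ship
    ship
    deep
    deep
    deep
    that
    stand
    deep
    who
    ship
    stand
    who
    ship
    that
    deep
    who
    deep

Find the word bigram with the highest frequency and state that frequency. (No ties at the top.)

Bigram frequencies (highest first):
  deep who: 6
  who who: 5
  deep deep: 5
  who ship: 4
  who deep: 3
  stand deep: 2
  … (17 more, each ≤ 2)

"deep who", 6 times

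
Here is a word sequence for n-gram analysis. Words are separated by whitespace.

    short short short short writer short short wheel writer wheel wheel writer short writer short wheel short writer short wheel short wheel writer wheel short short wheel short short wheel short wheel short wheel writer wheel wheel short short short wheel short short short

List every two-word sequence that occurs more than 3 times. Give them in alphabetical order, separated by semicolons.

Bigram counts meeting the condition (more than 3 times):
  short short: 10
  short wheel: 9
  wheel short: 8
  wheel writer: 4
  writer short: 4

short short; short wheel; wheel short; wheel writer; writer short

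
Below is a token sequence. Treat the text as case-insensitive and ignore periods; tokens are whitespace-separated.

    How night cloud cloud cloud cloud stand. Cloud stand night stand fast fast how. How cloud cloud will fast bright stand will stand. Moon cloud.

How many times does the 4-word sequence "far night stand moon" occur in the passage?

Scanning the 22 overlapping 4-gram windows for "far night stand moon":
  (none found)

0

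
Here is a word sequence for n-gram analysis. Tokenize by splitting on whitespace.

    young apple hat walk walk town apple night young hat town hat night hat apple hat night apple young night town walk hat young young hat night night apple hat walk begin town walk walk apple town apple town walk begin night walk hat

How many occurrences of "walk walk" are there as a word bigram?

2

Scanning the 43 overlapping bigram windows for "walk walk":
  position 4–5: walk walk
  position 34–35: walk walk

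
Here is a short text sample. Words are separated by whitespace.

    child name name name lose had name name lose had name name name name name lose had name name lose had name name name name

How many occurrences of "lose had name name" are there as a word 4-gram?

4

Scanning the 22 overlapping 4-gram windows for "lose had name name":
  position 5–8: lose had name name
  position 9–12: lose had name name
  position 16–19: lose had name name
  position 20–23: lose had name name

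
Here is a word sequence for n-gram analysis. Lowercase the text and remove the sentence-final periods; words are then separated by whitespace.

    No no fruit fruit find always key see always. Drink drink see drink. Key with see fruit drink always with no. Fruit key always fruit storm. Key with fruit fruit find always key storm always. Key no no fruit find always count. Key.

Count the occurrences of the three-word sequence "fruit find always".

3

Scanning the 41 overlapping trigram windows for "fruit find always":
  position 4–6: fruit find always
  position 30–32: fruit find always
  position 39–41: fruit find always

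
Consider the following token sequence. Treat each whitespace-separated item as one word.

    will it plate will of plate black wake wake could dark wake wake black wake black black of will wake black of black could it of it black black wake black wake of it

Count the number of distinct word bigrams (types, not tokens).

23

34 tokens → 33 bigram windows in total.
Repeated bigrams (each contributes count−1 duplicates):
  black wake: 4
  wake black: 4
  black black: 2
  black of: 2
  of it: 2
  wake wake: 2
10 duplicate windows → 33 − 10 = 23 distinct.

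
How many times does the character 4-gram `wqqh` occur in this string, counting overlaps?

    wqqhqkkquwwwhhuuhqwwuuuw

Sliding a length-4 window over the 24 characters (21 positions):
  position 1–4: wqqh

1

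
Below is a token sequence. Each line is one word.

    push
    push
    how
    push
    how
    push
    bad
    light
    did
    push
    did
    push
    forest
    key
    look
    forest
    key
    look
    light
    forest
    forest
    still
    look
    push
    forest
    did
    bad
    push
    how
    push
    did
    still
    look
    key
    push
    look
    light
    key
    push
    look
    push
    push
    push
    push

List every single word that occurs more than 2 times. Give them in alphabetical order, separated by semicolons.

Unigram counts meeting the condition (more than 2 times):
  did: 4
  forest: 5
  how: 3
  key: 4
  light: 3
  look: 6
  push: 15

did; forest; how; key; light; look; push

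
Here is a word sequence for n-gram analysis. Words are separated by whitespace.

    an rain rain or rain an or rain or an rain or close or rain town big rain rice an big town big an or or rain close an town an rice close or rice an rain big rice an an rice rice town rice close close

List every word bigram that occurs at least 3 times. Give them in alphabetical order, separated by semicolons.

Bigram counts meeting the condition (at least 3 times):
  an rain: 3
  or rain: 4
  rain or: 3
  rice an: 3

an rain; or rain; rain or; rice an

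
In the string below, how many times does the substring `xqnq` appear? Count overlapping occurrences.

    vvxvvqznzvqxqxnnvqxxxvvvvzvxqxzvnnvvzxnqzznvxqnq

Sliding a length-4 window over the 48 characters (45 positions):
  position 45–48: xqnq

1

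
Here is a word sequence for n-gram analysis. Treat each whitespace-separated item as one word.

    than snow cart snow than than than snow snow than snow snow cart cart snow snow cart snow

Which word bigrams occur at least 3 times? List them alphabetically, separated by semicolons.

cart snow; snow cart; snow snow; than snow

Bigram counts meeting the condition (at least 3 times):
  cart snow: 3
  snow cart: 3
  snow snow: 3
  than snow: 3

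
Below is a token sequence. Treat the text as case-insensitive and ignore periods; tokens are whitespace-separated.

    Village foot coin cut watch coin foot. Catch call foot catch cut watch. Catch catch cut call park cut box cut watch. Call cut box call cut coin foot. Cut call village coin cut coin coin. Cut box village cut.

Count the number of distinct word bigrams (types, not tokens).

40 tokens → 39 bigram windows in total.
Repeated bigrams (each contributes count−1 duplicates):
  coin cut: 3
  cut box: 3
  cut watch: 3
  call cut: 2
  catch cut: 2
  coin foot: 2
  cut call: 2
  cut coin: 2
  … (1 more repeated)
12 duplicate windows → 39 − 12 = 27 distinct.

27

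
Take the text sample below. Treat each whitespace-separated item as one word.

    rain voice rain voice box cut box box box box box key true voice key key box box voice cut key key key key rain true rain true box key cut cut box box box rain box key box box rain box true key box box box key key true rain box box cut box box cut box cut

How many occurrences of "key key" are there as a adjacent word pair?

5

Scanning the 58 overlapping bigram windows for "key key":
  position 15–16: key key
  position 21–22: key key
  position 22–23: key key
  position 23–24: key key
  position 48–49: key key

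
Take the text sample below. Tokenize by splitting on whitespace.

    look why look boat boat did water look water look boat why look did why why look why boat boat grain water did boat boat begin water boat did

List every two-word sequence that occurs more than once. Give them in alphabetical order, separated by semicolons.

boat boat; boat did; look boat; look why; water look; why look

Bigram counts meeting the condition (more than once):
  boat boat: 3
  boat did: 2
  look boat: 2
  look why: 2
  water look: 2
  why look: 3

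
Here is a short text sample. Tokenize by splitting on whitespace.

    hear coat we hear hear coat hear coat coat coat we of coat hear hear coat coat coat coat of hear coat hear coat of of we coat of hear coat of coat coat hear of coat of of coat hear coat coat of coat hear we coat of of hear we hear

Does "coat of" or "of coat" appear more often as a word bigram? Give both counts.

"coat of": 7 occurrences
"of coat": 5 occurrences

"coat of" (7 vs 5)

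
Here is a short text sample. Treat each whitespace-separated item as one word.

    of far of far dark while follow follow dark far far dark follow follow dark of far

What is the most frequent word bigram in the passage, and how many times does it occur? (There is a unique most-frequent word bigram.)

"of far", 3 times

Bigram frequencies (highest first):
  of far: 3
  far dark: 2
  follow follow: 2
  follow dark: 2
  far of: 1
  dark while: 1
  … (5 more, each ≤ 1)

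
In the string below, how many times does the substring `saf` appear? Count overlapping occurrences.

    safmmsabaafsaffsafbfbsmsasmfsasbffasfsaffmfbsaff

5

Sliding a length-3 window over the 48 characters (46 positions):
  position 1–3: saf
  position 12–14: saf
  position 16–18: saf
  position 38–40: saf
  position 45–47: saf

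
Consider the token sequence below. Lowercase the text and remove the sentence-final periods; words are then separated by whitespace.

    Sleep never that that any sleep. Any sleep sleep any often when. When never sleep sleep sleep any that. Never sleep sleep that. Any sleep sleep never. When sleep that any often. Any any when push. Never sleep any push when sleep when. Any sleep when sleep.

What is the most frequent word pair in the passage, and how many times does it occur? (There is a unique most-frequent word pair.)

"sleep sleep", 5 times

Bigram frequencies (highest first):
  sleep sleep: 5
  any sleep: 4
  sleep any: 4
  that any: 3
  never sleep: 3
  when sleep: 3
  … (20 more, each ≤ 2)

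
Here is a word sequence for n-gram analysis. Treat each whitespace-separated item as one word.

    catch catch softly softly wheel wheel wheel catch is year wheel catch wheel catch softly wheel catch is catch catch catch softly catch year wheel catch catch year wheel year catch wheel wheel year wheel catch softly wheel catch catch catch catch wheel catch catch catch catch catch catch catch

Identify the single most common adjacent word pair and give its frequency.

"catch catch", 13 times

Bigram frequencies (highest first):
  catch catch: 13
  wheel catch: 8
  catch softly: 4
  year wheel: 4
  softly wheel: 3
  wheel wheel: 3
  … (9 more, each ≤ 3)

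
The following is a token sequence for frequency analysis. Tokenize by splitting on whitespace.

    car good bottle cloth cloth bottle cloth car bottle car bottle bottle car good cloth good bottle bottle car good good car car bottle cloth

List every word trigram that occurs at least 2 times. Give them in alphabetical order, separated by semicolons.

Trigram counts meeting the condition (at least 2 times):
  bottle bottle car: 2
  bottle car good: 2

bottle bottle car; bottle car good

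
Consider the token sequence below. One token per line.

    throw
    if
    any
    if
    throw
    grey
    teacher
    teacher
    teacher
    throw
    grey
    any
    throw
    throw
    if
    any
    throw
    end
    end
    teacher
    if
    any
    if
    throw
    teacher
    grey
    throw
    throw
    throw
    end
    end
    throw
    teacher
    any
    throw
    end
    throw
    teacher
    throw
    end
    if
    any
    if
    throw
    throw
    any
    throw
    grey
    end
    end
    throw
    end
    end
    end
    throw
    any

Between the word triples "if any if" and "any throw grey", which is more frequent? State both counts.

"if any if": 3 occurrences
"any throw grey": 1 occurrence

"if any if" (3 vs 1)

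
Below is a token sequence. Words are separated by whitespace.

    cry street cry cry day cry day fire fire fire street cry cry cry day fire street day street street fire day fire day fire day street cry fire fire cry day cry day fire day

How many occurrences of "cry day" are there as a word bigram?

Scanning the 35 overlapping bigram windows for "cry day":
  position 4–5: cry day
  position 6–7: cry day
  position 14–15: cry day
  position 31–32: cry day
  position 33–34: cry day

5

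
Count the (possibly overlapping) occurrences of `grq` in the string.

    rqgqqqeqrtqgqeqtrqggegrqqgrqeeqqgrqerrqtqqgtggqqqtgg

3

Sliding a length-3 window over the 52 characters (50 positions):
  position 22–24: grq
  position 26–28: grq
  position 33–35: grq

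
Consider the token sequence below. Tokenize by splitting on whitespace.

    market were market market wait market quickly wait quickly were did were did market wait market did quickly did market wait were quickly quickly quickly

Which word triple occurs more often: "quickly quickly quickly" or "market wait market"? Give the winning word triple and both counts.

"market wait market" (2 vs 1)

"quickly quickly quickly": 1 occurrence
"market wait market": 2 occurrences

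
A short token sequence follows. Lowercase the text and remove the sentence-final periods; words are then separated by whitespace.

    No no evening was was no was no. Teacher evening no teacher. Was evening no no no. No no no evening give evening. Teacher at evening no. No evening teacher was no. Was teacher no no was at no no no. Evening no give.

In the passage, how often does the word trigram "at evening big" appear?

Scanning the 42 overlapping trigram windows for "at evening big":
  (none found)

0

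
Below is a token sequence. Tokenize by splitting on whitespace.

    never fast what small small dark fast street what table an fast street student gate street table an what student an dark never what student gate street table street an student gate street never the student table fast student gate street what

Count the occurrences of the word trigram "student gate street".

4

Scanning the 40 overlapping trigram windows for "student gate street":
  position 14–16: student gate street
  position 25–27: student gate street
  position 31–33: student gate street
  position 39–41: student gate street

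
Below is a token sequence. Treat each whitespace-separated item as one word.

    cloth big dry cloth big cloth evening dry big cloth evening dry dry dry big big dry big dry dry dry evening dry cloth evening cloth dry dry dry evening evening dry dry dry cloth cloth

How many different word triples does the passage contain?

36 tokens → 34 trigram windows in total.
Repeated trigrams (each contributes count−1 duplicates):
  dry dry dry: 4
  big cloth evening: 2
  cloth evening dry: 2
  dry dry evening: 2
  evening dry dry: 2
7 duplicate windows → 34 − 7 = 27 distinct.

27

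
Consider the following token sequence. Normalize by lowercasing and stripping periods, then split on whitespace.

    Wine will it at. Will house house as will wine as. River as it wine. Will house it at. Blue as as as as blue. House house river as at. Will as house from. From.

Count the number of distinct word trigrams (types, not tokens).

32

35 tokens → 33 trigram windows in total.
Repeated trigrams (each contributes count−1 duplicates):
  as as as: 2
1 duplicate windows → 33 − 1 = 32 distinct.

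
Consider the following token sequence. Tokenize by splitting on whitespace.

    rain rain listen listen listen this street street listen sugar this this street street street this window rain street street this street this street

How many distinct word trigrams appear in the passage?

24 tokens → 22 trigram windows in total.
Repeated trigrams (each contributes count−1 duplicates):
  street street this: 2
  street this street: 2
  this street street: 2
3 duplicate windows → 22 − 3 = 19 distinct.

19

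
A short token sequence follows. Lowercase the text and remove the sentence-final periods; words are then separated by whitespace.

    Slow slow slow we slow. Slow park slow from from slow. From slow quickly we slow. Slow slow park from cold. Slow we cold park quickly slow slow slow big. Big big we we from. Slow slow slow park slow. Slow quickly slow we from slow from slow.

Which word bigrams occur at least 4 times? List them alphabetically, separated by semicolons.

from slow; slow slow

Bigram counts meeting the condition (at least 4 times):
  from slow: 5
  slow slow: 10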